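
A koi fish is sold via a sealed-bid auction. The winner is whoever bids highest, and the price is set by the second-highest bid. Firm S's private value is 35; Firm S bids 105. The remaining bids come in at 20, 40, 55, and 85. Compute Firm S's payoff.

Firm S's payoff: -50.

Highest competing bid: 85.
Firm S's bid 105 is the highest overall, so Firm S wins and pays the second-highest bid, 85.
Payoff = value − price = 35 − 85 = -50.
Overbidding won the item at a price above value — truthful bidding would have avoided this loss.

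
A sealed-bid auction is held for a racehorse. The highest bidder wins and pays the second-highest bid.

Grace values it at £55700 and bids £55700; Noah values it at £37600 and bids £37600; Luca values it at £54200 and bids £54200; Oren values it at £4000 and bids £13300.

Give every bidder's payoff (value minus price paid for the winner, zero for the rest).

Payoffs: Grace £1500, Noah £0, Luca £0, Oren £0.

Ordered from highest: Grace £55700, then Luca £54200, then Noah £37600, then Oren £13300.
Grace has the top bid and wins; the price is the second-highest bid, £54200.
Grace's payoff = £55700 − £54200 = £1500. All other bidders lose, so their payoff is 0.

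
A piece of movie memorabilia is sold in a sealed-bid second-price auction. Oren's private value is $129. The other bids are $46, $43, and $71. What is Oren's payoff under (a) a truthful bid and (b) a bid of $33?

Truthful: $58; alternative: $0.

The highest competing bid is $71.
Bidding truthfully at $129: Oren has the top bid, wins, and pays the second-highest bid $71. Payoff = $129 − $71 = $58.
Bidding $33: the top bid is $71 (a rival), so Oren loses. Payoff = $0.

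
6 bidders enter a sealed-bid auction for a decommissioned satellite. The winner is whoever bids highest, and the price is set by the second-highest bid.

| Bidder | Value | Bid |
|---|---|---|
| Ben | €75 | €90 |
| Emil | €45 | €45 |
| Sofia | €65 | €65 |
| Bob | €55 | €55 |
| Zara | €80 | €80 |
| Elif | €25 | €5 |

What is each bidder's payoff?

Ordered from highest: Ben €90; Zara €80; Sofia €65; Bob €55; Emil €45; Elif €5.
Ben has the top bid and wins; the price is the second-highest bid, €80.
Ben's payoff = €75 − €80 = -€5. All other bidders lose, so their payoff is 0.

Ben -€5, Emil €0, Sofia €0, Bob €0, Zara €0, Elif €0.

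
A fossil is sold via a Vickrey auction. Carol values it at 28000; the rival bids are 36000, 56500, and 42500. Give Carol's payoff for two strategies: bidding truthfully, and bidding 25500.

(a) 0  (b) 0

The highest competing bid is 56500.
Bidding truthfully at 28000: the top bid is 56500 (a rival), so Carol loses. Payoff = 0.
Bidding 25500: the top bid is 56500 (a rival), so Carol loses. Payoff = 0.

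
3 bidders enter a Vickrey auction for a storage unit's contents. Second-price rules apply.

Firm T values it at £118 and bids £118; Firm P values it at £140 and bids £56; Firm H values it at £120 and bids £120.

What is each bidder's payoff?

Firm T £0, Firm P £0, Firm H £2.

Bids in descending order: Firm H £120; Firm T £118; Firm P £56.
Firm H has the top bid and wins; the price is the second-highest bid, £118.
Firm H's payoff = £120 − £118 = £2. All other bidders lose, so their payoff is 0.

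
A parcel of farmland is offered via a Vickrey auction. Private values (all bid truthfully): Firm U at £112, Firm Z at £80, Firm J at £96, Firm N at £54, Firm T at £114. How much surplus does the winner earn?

Winner's surplus: £2.

Ordered from highest: Firm T £114 > Firm U £112 > Firm J £96 > Firm Z £80 > Firm N £54.
Firm T wins with the top bid and pays the second-highest, £112.
Surplus = £114 − £112 = £2.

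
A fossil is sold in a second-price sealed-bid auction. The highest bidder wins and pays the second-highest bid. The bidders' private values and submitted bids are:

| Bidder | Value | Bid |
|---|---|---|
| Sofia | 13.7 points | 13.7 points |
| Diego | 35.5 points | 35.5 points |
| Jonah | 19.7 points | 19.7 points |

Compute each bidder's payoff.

Sorted high to low: Diego 35.5 points, then Jonah 19.7 points, then Sofia 13.7 points.
Diego has the top bid and wins; the price is the second-highest bid, 19.7 points.
Diego's payoff = 35.5 points − 19.7 points = 15.8 points. All other bidders lose, so their payoff is 0.

Sofia 0.0 points, Diego 15.8 points, Jonah 0.0 points.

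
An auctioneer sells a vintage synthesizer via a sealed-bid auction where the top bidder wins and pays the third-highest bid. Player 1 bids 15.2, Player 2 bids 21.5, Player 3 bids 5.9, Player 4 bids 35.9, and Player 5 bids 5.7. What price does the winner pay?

Bids in descending order: Player 4 35.9; Player 2 21.5; Player 1 15.2; Player 3 5.9; Player 5 5.7.
Player 4 is the highest bidder, so Player 4 wins.
Under the third-price rule, the price is the third-highest bid: 15.2.

15.2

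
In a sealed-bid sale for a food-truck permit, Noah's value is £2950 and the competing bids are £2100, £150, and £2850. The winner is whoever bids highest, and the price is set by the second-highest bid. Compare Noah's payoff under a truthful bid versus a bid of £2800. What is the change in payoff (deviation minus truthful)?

The highest competing bid is £2850.
Bidding truthfully at £2950: Noah has the top bid, wins, and pays the second-highest bid £2850. Payoff = £2950 − £2850 = £100.
Bidding £2800: the top bid is £2850 (a rival), so Noah loses. Payoff = £0.
Change = £0 − £100 = -£100.
Deviating from a truthful bid can only lose payoff in a second-price auction — never gain.

-£100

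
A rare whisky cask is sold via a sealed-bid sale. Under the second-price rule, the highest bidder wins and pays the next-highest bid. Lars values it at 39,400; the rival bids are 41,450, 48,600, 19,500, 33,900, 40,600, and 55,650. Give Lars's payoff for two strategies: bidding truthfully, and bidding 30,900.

(a) 0  (b) 0

The highest competing bid is 55,650.
Bidding truthfully at 39,400: the top bid is 55,650 (a rival), so Lars loses. Payoff = 0.
Bidding 30,900: the top bid is 55,650 (a rival), so Lars loses. Payoff = 0.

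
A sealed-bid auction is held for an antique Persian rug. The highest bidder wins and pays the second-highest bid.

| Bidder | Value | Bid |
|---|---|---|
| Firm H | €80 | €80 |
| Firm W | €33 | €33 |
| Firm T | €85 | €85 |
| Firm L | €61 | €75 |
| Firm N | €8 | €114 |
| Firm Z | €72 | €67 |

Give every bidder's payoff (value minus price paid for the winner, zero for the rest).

Payoffs: Firm H €0, Firm W €0, Firm T €0, Firm L €0, Firm N -€77, Firm Z €0.

Bids in descending order: Firm N €114, then Firm T €85, then Firm H €80, then Firm L €75, then Firm Z €67, then Firm W €33.
Firm N has the top bid and wins; the price is the second-highest bid, €85.
Firm N's payoff = €8 − €85 = -€77. All other bidders lose, so their payoff is 0.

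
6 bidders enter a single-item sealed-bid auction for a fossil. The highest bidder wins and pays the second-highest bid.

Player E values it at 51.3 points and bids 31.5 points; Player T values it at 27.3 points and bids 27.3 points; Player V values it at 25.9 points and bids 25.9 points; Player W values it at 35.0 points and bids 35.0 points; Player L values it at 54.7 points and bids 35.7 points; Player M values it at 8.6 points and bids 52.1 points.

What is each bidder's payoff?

Player E 0.0 points, Player T 0.0 points, Player V 0.0 points, Player W 0.0 points, Player L 0.0 points, Player M -27.1 points.

Bids in descending order: Player M 52.1 points > Player L 35.7 points > Player W 35.0 points > Player E 31.5 points > Player T 27.3 points > Player V 25.9 points.
Player M has the top bid and wins; the price is the second-highest bid, 35.7 points.
Player M's payoff = 8.6 points − 35.7 points = -27.1 points. All other bidders lose, so their payoff is 0.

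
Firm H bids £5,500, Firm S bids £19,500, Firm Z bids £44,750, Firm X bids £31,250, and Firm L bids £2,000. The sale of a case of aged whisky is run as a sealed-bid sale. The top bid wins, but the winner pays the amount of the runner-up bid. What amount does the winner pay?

£31,250

Ordered from highest: Firm Z £44,750 > Firm X £31,250 > Firm S £19,500 > Firm H £5,500 > Firm L £2,000.
Firm Z has the highest bid, so Firm Z wins.
The second-highest bid is £31,250, so that is what Firm Z pays.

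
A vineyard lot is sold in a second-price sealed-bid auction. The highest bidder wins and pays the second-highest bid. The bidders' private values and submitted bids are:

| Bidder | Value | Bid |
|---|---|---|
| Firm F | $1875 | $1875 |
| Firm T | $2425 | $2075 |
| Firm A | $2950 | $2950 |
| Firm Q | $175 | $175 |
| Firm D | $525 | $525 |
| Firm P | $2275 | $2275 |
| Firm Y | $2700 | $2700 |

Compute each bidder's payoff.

Bids in descending order: Firm A $2950, then Firm Y $2700, then Firm P $2275, then Firm T $2075, then Firm F $1875, then Firm D $525, then Firm Q $175.
Firm A has the top bid and wins; the price is the second-highest bid, $2700.
Firm A's payoff = $2950 − $2700 = $250. All other bidders lose, so their payoff is 0.

Payoffs: Firm F $0, Firm T $0, Firm A $250, Firm Q $0, Firm D $0, Firm P $0, Firm Y $0.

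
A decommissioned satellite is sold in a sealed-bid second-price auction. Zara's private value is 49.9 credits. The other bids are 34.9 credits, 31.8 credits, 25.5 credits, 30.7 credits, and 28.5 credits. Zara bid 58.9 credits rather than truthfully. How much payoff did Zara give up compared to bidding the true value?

Payoff forgone: 0.0 credits.

The highest competing bid is 34.9 credits.
Bidding truthfully at 49.9 credits: Zara has the top bid, wins, and pays the second-highest bid 34.9 credits. Payoff = 49.9 credits − 34.9 credits = 15.0 credits.
Bidding 58.9 credits: Zara has the top bid, wins, and pays the second-highest bid 34.9 credits. Payoff = 49.9 credits − 34.9 credits = 15.0 credits.
Regret = truthful payoff − actual payoff = 15.0 credits − 15.0 credits = 0.0 credits.
The bid only affects whether you win, not the price — here both bids land on the same side of the top rival bid, so the deviation is payoff-neutral.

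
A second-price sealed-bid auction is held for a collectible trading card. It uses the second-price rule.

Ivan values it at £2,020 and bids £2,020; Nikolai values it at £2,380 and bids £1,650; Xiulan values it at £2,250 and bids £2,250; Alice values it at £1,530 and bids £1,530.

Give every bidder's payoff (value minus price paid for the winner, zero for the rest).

Sorted high to low: Xiulan £2,250; Ivan £2,020; Nikolai £1,650; Alice £1,530.
Xiulan has the top bid and wins; the price is the second-highest bid, £2,020.
Xiulan's payoff = £2,250 − £2,020 = £230. All other bidders lose, so their payoff is 0.

Payoffs: Ivan £0, Nikolai £0, Xiulan £230, Alice £0.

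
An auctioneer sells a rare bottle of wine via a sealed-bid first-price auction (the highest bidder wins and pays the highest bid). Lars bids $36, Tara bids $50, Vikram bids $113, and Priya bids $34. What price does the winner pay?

$113

Ranking the bids: Vikram $113 > Tara $50 > Lars $36 > Priya $34.
Vikram is the highest bidder, so Vikram wins.
Under the first-price rule, the price is the highest bid: $113.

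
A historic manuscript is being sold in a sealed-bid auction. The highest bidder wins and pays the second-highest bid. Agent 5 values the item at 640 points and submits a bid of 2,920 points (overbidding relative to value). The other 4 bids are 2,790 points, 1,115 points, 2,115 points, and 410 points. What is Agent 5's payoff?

Highest competing bid: 2,790 points.
Agent 5's bid 2,920 points is the highest overall, so Agent 5 wins and pays the second-highest bid, 2,790 points.
Payoff = value − price = 640 points − 2,790 points = -2,150 points.
Overbidding won the item at a price above value — truthful bidding would have avoided this loss.

Payoff = -2,150 points.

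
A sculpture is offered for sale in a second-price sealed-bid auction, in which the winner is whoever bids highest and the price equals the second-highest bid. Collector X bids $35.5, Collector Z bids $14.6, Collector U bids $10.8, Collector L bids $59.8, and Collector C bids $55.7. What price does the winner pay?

Ordered from highest: Collector L $59.8; Collector C $55.7; Collector X $35.5; Collector Z $14.6; Collector U $10.8.
Collector L is the highest bidder, so Collector L wins.
Under the second-price rule, the price is the second-highest bid: $55.7.

$55.7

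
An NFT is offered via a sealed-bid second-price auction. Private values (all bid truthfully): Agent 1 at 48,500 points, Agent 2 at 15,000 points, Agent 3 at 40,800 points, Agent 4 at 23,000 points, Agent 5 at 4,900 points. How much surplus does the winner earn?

Bids in descending order: Agent 1 48,500 points > Agent 3 40,800 points > Agent 4 23,000 points > Agent 2 15,000 points > Agent 5 4,900 points.
Agent 1 wins with the top bid and pays the second-highest, 40,800 points.
Surplus = 48,500 points − 40,800 points = 7,700 points.

7,700 points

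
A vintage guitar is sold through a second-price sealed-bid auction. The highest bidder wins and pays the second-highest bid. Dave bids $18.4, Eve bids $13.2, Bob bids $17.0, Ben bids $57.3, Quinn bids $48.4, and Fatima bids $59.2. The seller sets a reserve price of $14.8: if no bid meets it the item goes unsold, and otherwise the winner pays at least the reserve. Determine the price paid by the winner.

Bids in descending order: Fatima $59.2; Ben $57.3; Quinn $48.4; Dave $18.4; Bob $17.0; Eve $13.2.
Fatima has the highest bid, so Fatima wins.
The second-highest bid is $57.3, which exceeds the reserve, so that sets the price.

The winner pays $57.3.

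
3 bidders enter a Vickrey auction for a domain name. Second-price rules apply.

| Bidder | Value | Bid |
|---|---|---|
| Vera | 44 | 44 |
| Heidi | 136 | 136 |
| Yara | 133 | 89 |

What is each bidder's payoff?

Payoffs: Vera 0, Heidi 47, Yara 0.

Ranking the bids: Heidi 136 > Yara 89 > Vera 44.
Heidi has the top bid and wins; the price is the second-highest bid, 89.
Heidi's payoff = 136 − 89 = 47. All other bidders lose, so their payoff is 0.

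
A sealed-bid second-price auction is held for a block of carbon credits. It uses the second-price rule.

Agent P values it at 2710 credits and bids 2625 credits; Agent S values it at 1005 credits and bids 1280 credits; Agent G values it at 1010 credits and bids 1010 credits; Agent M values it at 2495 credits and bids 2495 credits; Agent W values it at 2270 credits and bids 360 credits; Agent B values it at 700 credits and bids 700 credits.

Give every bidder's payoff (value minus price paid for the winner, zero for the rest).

Payoffs: Agent P 215 credits, Agent S 0 credits, Agent G 0 credits, Agent M 0 credits, Agent W 0 credits, Agent B 0 credits.

Sorted high to low: Agent P 2625 credits > Agent M 2495 credits > Agent S 1280 credits > Agent G 1010 credits > Agent B 700 credits > Agent W 360 credits.
Agent P has the top bid and wins; the price is the second-highest bid, 2495 credits.
Agent P's payoff = 2710 credits − 2495 credits = 215 credits. All other bidders lose, so their payoff is 0.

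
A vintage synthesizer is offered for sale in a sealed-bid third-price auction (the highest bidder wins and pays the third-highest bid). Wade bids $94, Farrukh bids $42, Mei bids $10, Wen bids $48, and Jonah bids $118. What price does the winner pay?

Bids in descending order: Jonah $118, then Wade $94, then Wen $48, then Farrukh $42, then Mei $10.
Jonah is the highest bidder, so Jonah wins.
Under the third-price rule, the price is the third-highest bid: $48.

$48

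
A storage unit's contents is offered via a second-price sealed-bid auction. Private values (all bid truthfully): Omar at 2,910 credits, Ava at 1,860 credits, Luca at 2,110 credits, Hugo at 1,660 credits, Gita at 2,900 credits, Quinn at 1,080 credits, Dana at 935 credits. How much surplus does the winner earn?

Surplus = 10 credits.

Ordered from highest: Omar 2,910 credits, then Gita 2,900 credits, then Luca 2,110 credits, then Ava 1,860 credits, then Hugo 1,660 credits, then Quinn 1,080 credits, then Dana 935 credits.
Omar wins with the top bid and pays the second-highest, 2,900 credits.
Surplus = 2,910 credits − 2,900 credits = 10 credits.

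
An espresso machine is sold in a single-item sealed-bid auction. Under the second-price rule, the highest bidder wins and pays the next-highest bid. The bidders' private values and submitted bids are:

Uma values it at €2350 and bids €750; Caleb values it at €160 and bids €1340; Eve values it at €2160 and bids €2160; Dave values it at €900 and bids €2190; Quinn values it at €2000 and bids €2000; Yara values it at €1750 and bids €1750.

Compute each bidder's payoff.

Payoffs: Uma €0, Caleb €0, Eve €0, Dave -€1260, Quinn €0, Yara €0.

Bids in descending order: Dave €2190 > Eve €2160 > Quinn €2000 > Yara €1750 > Caleb €1340 > Uma €750.
Dave has the top bid and wins; the price is the second-highest bid, €2160.
Dave's payoff = €900 − €2160 = -€1260. All other bidders lose, so their payoff is 0.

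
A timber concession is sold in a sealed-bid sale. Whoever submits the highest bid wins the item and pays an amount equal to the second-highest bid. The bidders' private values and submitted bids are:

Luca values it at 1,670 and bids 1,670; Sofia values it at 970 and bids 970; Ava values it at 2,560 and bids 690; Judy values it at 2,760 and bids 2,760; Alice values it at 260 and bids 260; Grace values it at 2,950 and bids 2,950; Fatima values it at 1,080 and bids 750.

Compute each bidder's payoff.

Ranking the bids: Grace 2,950; Judy 2,760; Luca 1,670; Sofia 970; Fatima 750; Ava 690; Alice 260.
Grace has the top bid and wins; the price is the second-highest bid, 2,760.
Grace's payoff = 2,950 − 2,760 = 190. All other bidders lose, so their payoff is 0.

Payoffs: Luca 0, Sofia 0, Ava 0, Judy 0, Alice 0, Grace 190, Fatima 0.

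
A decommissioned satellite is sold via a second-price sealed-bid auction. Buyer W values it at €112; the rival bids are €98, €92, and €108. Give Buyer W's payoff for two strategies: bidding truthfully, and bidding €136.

(a) €4  (b) €4

The highest competing bid is €108.
Bidding truthfully at €112: Buyer W has the top bid, wins, and pays the second-highest bid €108. Payoff = €112 − €108 = €4.
Bidding €136: Buyer W has the top bid, wins, and pays the second-highest bid €108. Payoff = €112 − €108 = €4.
The bid only affects whether you win, not the price — here both bids land on the same side of the top rival bid, so the deviation is payoff-neutral.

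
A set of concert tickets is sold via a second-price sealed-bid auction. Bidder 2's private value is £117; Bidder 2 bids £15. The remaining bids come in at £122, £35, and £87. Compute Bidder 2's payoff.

Payoff = £0.

Highest competing bid: £122.
Bidder 2's bid £15 is not the highest, so Bidder 2 loses, pays nothing, and earns zero payoff.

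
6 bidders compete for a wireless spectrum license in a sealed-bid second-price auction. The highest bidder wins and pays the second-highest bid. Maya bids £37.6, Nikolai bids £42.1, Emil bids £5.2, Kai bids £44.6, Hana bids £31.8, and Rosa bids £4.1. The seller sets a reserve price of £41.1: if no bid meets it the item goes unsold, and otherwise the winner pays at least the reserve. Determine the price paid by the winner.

Sorted high to low: Kai £44.6, then Nikolai £42.1, then Maya £37.6, then Hana £31.8, then Emil £5.2, then Rosa £4.1.
Kai has the highest bid, so Kai wins.
The second-highest bid is £42.1, which exceeds the reserve, so that sets the price.

The winner pays £42.1.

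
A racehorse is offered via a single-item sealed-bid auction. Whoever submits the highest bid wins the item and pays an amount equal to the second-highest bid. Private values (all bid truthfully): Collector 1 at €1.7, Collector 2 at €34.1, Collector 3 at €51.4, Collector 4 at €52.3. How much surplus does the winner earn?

€0.9

Bids in descending order: Collector 4 €52.3; Collector 3 €51.4; Collector 2 €34.1; Collector 1 €1.7.
Collector 4 wins with the top bid and pays the second-highest, €51.4.
Surplus = €52.3 − €51.4 = €0.9.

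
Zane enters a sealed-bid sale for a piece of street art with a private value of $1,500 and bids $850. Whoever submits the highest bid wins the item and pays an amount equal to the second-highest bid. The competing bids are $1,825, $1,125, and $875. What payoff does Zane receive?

$0

Highest competing bid: $1,825.
Zane's bid $850 is not the highest, so Zane loses, pays nothing, and earns zero payoff.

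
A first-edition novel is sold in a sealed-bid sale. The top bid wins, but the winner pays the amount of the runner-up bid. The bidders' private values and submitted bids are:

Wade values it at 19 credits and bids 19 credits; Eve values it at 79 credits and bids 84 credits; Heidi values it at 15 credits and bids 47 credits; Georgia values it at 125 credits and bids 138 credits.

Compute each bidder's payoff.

Payoffs: Wade 0 credits, Eve 0 credits, Heidi 0 credits, Georgia 41 credits.

Ordered from highest: Georgia 138 credits; Eve 84 credits; Heidi 47 credits; Wade 19 credits.
Georgia has the top bid and wins; the price is the second-highest bid, 84 credits.
Georgia's payoff = 125 credits − 84 credits = 41 credits. All other bidders lose, so their payoff is 0.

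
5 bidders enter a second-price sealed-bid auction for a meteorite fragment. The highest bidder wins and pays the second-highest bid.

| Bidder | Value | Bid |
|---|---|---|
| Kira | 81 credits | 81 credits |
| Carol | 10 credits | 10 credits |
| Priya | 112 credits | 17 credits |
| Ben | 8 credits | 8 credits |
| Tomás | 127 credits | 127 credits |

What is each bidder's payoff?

Payoffs: Kira 0 credits, Carol 0 credits, Priya 0 credits, Ben 0 credits, Tomás 46 credits.

Bids in descending order: Tomás 127 credits; Kira 81 credits; Priya 17 credits; Carol 10 credits; Ben 8 credits.
Tomás has the top bid and wins; the price is the second-highest bid, 81 credits.
Tomás's payoff = 127 credits − 81 credits = 46 credits. All other bidders lose, so their payoff is 0.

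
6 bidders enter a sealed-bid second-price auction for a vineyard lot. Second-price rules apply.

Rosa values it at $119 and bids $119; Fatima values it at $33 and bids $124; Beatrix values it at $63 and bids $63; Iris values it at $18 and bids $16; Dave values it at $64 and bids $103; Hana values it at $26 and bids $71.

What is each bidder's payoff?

Rosa $0, Fatima -$86, Beatrix $0, Iris $0, Dave $0, Hana $0.

Ranking the bids: Fatima $124 > Rosa $119 > Dave $103 > Hana $71 > Beatrix $63 > Iris $16.
Fatima has the top bid and wins; the price is the second-highest bid, $119.
Fatima's payoff = $33 − $119 = -$86. All other bidders lose, so their payoff is 0.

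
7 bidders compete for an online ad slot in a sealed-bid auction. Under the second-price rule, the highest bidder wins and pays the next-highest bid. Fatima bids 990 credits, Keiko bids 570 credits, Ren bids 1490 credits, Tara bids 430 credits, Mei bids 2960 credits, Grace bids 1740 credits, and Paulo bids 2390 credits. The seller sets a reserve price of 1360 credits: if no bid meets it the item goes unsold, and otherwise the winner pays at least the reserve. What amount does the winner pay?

Ordered from highest: Mei 2960 credits > Paulo 2390 credits > Grace 1740 credits > Ren 1490 credits > Fatima 990 credits > Keiko 570 credits > Tara 430 credits.
Mei has the highest bid, so Mei wins.
The second-highest bid is 2390 credits, which exceeds the reserve, so that sets the price.

The winner pays 2390 credits.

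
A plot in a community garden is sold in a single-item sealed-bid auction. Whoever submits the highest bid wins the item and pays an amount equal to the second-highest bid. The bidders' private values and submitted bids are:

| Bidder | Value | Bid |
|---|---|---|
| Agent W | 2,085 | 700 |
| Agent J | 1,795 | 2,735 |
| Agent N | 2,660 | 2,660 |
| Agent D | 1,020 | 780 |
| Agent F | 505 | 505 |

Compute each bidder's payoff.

Agent W 0, Agent J -865, Agent N 0, Agent D 0, Agent F 0.

Sorted high to low: Agent J 2,735, then Agent N 2,660, then Agent D 780, then Agent W 700, then Agent F 505.
Agent J has the top bid and wins; the price is the second-highest bid, 2,660.
Agent J's payoff = 1,795 − 2,660 = -865. All other bidders lose, so their payoff is 0.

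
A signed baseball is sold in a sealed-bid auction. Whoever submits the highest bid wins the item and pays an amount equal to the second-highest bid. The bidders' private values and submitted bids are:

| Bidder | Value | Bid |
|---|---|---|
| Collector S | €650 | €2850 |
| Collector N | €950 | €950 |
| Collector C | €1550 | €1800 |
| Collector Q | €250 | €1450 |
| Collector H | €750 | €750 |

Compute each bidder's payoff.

Bids in descending order: Collector S €2850, then Collector C €1800, then Collector Q €1450, then Collector N €950, then Collector H €750.
Collector S has the top bid and wins; the price is the second-highest bid, €1800.
Collector S's payoff = €650 − €1800 = -€1150. All other bidders lose, so their payoff is 0.

Collector S -€1150, Collector N €0, Collector C €0, Collector Q €0, Collector H €0.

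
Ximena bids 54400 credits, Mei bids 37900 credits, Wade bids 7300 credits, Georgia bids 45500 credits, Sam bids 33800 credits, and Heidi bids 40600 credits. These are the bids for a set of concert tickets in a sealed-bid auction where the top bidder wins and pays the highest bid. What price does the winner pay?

Ordered from highest: Ximena 54400 credits > Georgia 45500 credits > Heidi 40600 credits > Mei 37900 credits > Sam 33800 credits > Wade 7300 credits.
Ximena is the highest bidder, so Ximena wins.
Under the first-price rule, the price is the highest bid: 54400 credits.

The winner pays 54400 credits.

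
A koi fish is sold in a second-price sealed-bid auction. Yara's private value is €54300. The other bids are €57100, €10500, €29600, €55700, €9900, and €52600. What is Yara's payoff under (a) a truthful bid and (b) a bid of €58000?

(a) €0  (b) -€2800

The highest competing bid is €57100.
Bidding truthfully at €54300: the top bid is €57100 (a rival), so Yara loses. Payoff = €0.
Bidding €58000: Yara has the top bid, wins, and pays the second-highest bid €57100. Payoff = €54300 − €57100 = -€2800.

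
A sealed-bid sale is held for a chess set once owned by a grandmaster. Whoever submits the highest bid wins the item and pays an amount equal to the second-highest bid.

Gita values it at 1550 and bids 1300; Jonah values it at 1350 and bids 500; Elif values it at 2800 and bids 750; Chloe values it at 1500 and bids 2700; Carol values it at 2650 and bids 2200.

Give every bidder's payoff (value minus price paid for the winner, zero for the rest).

Gita 0, Jonah 0, Elif 0, Chloe -700, Carol 0.

Bids in descending order: Chloe 2700 > Carol 2200 > Gita 1300 > Elif 750 > Jonah 500.
Chloe has the top bid and wins; the price is the second-highest bid, 2200.
Chloe's payoff = 1500 − 2200 = -700. All other bidders lose, so their payoff is 0.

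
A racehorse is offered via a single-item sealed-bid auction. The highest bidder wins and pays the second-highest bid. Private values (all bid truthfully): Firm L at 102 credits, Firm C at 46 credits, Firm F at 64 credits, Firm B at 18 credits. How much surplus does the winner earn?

Ranking the bids: Firm L 102 credits; Firm F 64 credits; Firm C 46 credits; Firm B 18 credits.
Firm L wins with the top bid and pays the second-highest, 64 credits.
Surplus = 102 credits − 64 credits = 38 credits.

Surplus = 38 credits.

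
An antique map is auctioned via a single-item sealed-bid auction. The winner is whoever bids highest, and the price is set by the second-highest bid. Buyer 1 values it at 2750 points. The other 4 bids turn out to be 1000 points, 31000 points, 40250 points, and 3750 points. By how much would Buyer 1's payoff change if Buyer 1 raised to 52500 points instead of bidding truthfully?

-37500 points

The highest competing bid is 40250 points.
Bidding truthfully at 2750 points: the top bid is 40250 points (a rival), so Buyer 1 loses. Payoff = 0 points.
Bidding 52500 points: Buyer 1 has the top bid, wins, and pays the second-highest bid 40250 points. Payoff = 2750 points − 40250 points = -37500 points.
Change = -37500 points − 0 points = -37500 points.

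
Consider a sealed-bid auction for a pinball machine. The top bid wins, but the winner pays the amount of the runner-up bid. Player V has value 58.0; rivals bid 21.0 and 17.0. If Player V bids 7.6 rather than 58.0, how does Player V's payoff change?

The highest competing bid is 21.0.
Bidding truthfully at 58.0: Player V has the top bid, wins, and pays the second-highest bid 21.0. Payoff = 58.0 − 21.0 = 37.0.
Bidding 7.6: the top bid is 21.0 (a rival), so Player V loses. Payoff = 0.0.
Change = 0.0 − 37.0 = -37.0.

-37.0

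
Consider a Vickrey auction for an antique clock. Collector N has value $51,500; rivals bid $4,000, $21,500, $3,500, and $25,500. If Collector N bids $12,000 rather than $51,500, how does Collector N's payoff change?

The highest competing bid is $25,500.
Bidding truthfully at $51,500: Collector N has the top bid, wins, and pays the second-highest bid $25,500. Payoff = $51,500 − $25,500 = $26,000.
Bidding $12,000: the top bid is $25,500 (a rival), so Collector N loses. Payoff = $0.
Change = $0 − $26,000 = -$26,000.
Deviating from a truthful bid can only lose payoff in a second-price auction — never gain.

-$26,000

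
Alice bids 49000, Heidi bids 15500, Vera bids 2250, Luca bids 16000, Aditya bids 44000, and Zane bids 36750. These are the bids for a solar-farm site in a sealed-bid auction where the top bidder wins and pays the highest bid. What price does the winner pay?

The winner pays 49000.

Bids in descending order: Alice 49000, then Aditya 44000, then Zane 36750, then Luca 16000, then Heidi 15500, then Vera 2250.
Alice is the highest bidder, so Alice wins.
Under the first-price rule, the price is the highest bid: 49000.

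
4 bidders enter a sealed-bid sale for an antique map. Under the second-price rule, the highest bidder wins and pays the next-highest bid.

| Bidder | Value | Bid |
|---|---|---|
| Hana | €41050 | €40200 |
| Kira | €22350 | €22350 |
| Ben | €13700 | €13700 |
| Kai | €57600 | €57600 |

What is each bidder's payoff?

Payoffs: Hana €0, Kira €0, Ben €0, Kai €17400.

Bids in descending order: Kai €57600 > Hana €40200 > Kira €22350 > Ben €13700.
Kai has the top bid and wins; the price is the second-highest bid, €40200.
Kai's payoff = €57600 − €40200 = €17400. All other bidders lose, so their payoff is 0.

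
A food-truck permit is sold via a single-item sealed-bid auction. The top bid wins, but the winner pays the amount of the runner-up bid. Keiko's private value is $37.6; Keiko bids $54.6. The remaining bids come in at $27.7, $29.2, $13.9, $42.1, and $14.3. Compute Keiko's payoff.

Highest competing bid: $42.1.
Keiko's bid $54.6 is the highest overall, so Keiko wins and pays the second-highest bid, $42.1.
Payoff = value − price = $37.6 − $42.1 = -$4.5.
Overbidding won the item at a price above value — truthful bidding would have avoided this loss.

Payoff = -$4.5.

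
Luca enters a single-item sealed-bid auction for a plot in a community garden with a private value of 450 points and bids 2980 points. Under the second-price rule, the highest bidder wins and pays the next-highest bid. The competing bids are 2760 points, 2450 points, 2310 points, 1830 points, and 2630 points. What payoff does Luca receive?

Payoff = -2310 points.

Highest competing bid: 2760 points.
Luca's bid 2980 points is the highest overall, so Luca wins and pays the second-highest bid, 2760 points.
Payoff = value − price = 450 points − 2760 points = -2310 points.
Overbidding won the item at a price above value — truthful bidding would have avoided this loss.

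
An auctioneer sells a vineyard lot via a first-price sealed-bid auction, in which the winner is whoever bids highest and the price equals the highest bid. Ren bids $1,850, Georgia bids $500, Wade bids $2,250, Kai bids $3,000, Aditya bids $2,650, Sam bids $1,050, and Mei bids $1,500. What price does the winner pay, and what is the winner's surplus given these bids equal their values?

Ranking the bids: Kai $3,000 > Aditya $2,650 > Wade $2,250 > Ren $1,850 > Mei $1,500 > Sam $1,050 > Georgia $500.
Kai is the highest bidder, so Kai wins.
Under the first-price rule, the price is the highest bid: $3,000.
Surplus = $3,000 − $3,000 = $0.

Price $3,000; surplus $0.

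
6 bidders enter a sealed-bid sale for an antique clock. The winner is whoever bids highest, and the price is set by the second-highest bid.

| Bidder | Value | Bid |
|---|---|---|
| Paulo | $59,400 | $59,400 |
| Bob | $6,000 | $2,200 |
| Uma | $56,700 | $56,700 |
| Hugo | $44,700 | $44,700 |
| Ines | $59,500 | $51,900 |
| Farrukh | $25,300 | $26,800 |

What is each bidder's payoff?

Payoffs: Paulo $2,700, Bob $0, Uma $0, Hugo $0, Ines $0, Farrukh $0.

Bids in descending order: Paulo $59,400; Uma $56,700; Ines $51,900; Hugo $44,700; Farrukh $26,800; Bob $2,200.
Paulo has the top bid and wins; the price is the second-highest bid, $56,700.
Paulo's payoff = $59,400 − $56,700 = $2,700. All other bidders lose, so their payoff is 0.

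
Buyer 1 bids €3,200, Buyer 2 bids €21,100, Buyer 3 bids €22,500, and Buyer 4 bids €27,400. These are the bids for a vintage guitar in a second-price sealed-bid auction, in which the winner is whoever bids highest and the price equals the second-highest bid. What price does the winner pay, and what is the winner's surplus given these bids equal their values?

Price €22,500; surplus €4,900.

Ranking the bids: Buyer 4 €27,400; Buyer 3 €22,500; Buyer 2 €21,100; Buyer 1 €3,200.
Buyer 4 is the highest bidder, so Buyer 4 wins.
Under the second-price rule, the price is the second-highest bid: €22,500.
Surplus = €27,400 − €22,500 = €4,900.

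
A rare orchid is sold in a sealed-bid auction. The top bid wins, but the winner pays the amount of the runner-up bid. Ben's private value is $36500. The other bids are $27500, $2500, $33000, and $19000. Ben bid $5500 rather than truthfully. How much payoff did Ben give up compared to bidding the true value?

The highest competing bid is $33000.
Bidding truthfully at $36500: Ben has the top bid, wins, and pays the second-highest bid $33000. Payoff = $36500 − $33000 = $3500.
Bidding $5500: the top bid is $33000 (a rival), so Ben loses. Payoff = $0.
Regret = truthful payoff − actual payoff = $3500 − $0 = $3500.

Payoff forgone: $3500.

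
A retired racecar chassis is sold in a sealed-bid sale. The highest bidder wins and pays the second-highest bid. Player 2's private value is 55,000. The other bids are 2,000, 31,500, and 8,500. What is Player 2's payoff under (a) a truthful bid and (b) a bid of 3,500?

Truthful: 23,500; alternative: 0.

The highest competing bid is 31,500.
Bidding truthfully at 55,000: Player 2 has the top bid, wins, and pays the second-highest bid 31,500. Payoff = 55,000 − 31,500 = 23,500.
Bidding 3,500: the top bid is 31,500 (a rival), so Player 2 loses. Payoff = 0.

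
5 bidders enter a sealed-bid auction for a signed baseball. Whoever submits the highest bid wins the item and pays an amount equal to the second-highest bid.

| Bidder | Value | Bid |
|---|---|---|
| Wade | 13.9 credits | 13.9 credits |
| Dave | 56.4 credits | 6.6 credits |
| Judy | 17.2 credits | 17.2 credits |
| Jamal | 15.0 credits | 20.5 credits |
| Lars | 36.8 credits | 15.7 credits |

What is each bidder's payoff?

Payoffs: Wade 0.0 credits, Dave 0.0 credits, Judy 0.0 credits, Jamal -2.2 credits, Lars 0.0 credits.

Sorted high to low: Jamal 20.5 credits; Judy 17.2 credits; Lars 15.7 credits; Wade 13.9 credits; Dave 6.6 credits.
Jamal has the top bid and wins; the price is the second-highest bid, 17.2 credits.
Jamal's payoff = 15.0 credits − 17.2 credits = -2.2 credits. All other bidders lose, so their payoff is 0.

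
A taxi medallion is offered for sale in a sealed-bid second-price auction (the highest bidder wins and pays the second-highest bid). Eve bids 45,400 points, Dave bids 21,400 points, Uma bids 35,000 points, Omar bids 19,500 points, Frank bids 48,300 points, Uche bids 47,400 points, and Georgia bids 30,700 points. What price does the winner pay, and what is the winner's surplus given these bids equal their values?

Ranking the bids: Frank 48,300 points > Uche 47,400 points > Eve 45,400 points > Uma 35,000 points > Georgia 30,700 points > Dave 21,400 points > Omar 19,500 points.
Frank is the highest bidder, so Frank wins.
Under the second-price rule, the price is the second-highest bid: 47,400 points.
Surplus = 48,300 points − 47,400 points = 900 points.

The winner pays 47,400 points for a surplus of 900 points.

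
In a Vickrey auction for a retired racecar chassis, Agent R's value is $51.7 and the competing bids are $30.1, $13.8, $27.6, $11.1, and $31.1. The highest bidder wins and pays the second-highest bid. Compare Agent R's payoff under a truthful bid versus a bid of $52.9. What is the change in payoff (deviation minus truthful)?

Payoff change: $0.0.

The highest competing bid is $31.1.
Bidding truthfully at $51.7: Agent R has the top bid, wins, and pays the second-highest bid $31.1. Payoff = $51.7 − $31.1 = $20.6.
Bidding $52.9: Agent R has the top bid, wins, and pays the second-highest bid $31.1. Payoff = $51.7 − $31.1 = $20.6.
Change = $20.6 − $20.6 = $0.0.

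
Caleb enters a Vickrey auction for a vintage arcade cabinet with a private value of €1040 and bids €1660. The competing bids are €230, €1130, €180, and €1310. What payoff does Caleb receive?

Payoff = -€270.

Highest competing bid: €1310.
Caleb's bid €1660 is the highest overall, so Caleb wins and pays the second-highest bid, €1310.
Payoff = value − price = €1040 − €1310 = -€270.
Overbidding won the item at a price above value — truthful bidding would have avoided this loss.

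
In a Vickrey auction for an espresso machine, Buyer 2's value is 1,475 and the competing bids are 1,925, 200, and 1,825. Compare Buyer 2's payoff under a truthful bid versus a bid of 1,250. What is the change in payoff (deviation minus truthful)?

Change in payoff: 0.

The highest competing bid is 1,925.
Bidding truthfully at 1,475: the top bid is 1,925 (a rival), so Buyer 2 loses. Payoff = 0.
Bidding 1,250: the top bid is 1,925 (a rival), so Buyer 2 loses. Payoff = 0.
Change = 0 − 0 = 0.
The bid only affects whether you win, not the price — here both bids land on the same side of the top rival bid, so the deviation is payoff-neutral.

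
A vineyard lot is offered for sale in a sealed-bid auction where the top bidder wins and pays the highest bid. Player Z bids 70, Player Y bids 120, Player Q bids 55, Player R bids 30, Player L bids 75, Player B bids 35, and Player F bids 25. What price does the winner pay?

The winner pays 120.

Ranking the bids: Player Y 120; Player L 75; Player Z 70; Player Q 55; Player B 35; Player R 30; Player F 25.
Player Y is the highest bidder, so Player Y wins.
Under the first-price rule, the price is the highest bid: 120.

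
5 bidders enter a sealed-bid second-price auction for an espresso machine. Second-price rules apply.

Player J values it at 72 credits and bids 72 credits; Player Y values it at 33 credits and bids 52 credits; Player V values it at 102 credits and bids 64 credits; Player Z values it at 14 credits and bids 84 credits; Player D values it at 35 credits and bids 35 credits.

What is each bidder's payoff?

Payoffs: Player J 0 credits, Player Y 0 credits, Player V 0 credits, Player Z -58 credits, Player D 0 credits.

Ranking the bids: Player Z 84 credits; Player J 72 credits; Player V 64 credits; Player Y 52 credits; Player D 35 credits.
Player Z has the top bid and wins; the price is the second-highest bid, 72 credits.
Player Z's payoff = 14 credits − 72 credits = -58 credits. All other bidders lose, so their payoff is 0.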